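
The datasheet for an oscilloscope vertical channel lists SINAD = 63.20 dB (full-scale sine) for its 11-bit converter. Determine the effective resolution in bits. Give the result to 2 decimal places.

10.21 bits

ENOB = (SINAD − 1.76) / 6.02 = (63.20 − 1.76) / 6.02 = 61.44 / 6.02 = 10.2060.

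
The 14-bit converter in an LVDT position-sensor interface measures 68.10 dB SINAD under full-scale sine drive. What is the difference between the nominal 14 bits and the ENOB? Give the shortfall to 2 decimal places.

2.98 bits

N_eff = (68.10 − 1.76)/6.02 = 11.0199 bits.
Shortfall = 14 − 11.0199 = 2.9801 bits.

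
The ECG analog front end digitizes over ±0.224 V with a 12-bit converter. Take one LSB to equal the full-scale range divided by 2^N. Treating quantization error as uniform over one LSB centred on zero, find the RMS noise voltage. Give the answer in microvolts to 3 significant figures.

31.6 µV

Span: 0.224 V − (-0.224 V) = 0.448 V.
One LSB is 0.448 V / 4096 = 109.38 µV.
σ_q = LSB/√12 = 109.38 µV/3.4641 = 31.6 µV.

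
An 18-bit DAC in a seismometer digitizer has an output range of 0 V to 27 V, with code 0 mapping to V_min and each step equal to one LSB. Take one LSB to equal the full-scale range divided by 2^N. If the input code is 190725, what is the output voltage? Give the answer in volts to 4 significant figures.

19.64 V

Full-scale range = 27 V. LSB = 27 V / 2^18.
V_out = 0 + 190725 × (27/262144) V
      = 0 + 19.6441 = 19.6441 V.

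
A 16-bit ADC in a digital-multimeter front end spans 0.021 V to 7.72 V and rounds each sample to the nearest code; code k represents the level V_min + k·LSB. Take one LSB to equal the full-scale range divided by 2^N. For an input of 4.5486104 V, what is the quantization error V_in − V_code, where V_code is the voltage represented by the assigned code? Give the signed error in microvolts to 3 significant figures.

+30.7 µV

The full-scale span is 7.72 − (0.021) = 7.699 V. LSB = 7.699 V / 2^16 ≈ 117.5 µV.
Position in LSBs: (4.5486104 − (0.021)) × 65536/7.699 = 38540.2617; rounding gives k = 38540.
Reconstructed level: 0.021 + 38540 × 7.699/65536 V = 4.5485796509 V.
e = 4.5486104 − (4.5485796509) = +30.7 µV.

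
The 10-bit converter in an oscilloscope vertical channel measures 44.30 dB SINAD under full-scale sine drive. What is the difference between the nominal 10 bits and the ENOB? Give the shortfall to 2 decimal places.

ENOB = (SINAD − 1.76)/6.02 = (44.30 − 1.76)/6.02 = 7.0664 bits.
Shortfall = 10 − 7.0664 = 2.9336 bits.

2.93 bits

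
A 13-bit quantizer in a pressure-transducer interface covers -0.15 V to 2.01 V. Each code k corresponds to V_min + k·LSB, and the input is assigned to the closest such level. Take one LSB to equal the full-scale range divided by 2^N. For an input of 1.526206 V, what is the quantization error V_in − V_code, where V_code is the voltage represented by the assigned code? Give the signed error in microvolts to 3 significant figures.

+43.9 µV

Full-scale range = 2.01 V − (-0.15 V) = 2.16 V. LSB = 2.16 V / 2^13 ≈ 263.7 µV.
(1.526206 − (-0.15)) / LSB = 1.676206 × 8192/2.16 = 6357.1665. Nearest integer: k = 6357.
Reconstructed level: -0.15 + 6357 × 2.16/8192 V = 1.526162109 V.
V_in − V_code = 1.526206 − (1.526162109) = +43.9 µV.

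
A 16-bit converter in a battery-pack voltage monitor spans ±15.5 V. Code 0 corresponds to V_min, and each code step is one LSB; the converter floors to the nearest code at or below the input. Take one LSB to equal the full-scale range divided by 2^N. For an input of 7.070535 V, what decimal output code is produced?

47715

Full-scale range = 15.5 V − (-15.5 V) = 31 V. LSB = 31 V / 2^16 ≈ 473.0 µV.
(V_in − V_min) × 2^16/range = (7.070535 − (-15.5)) × 65536/31 = 47715.567.
Floor → code = 47715.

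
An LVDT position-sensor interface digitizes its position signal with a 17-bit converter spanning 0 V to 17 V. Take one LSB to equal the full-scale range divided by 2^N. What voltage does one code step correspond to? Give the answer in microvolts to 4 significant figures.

V_FS = 17 V.
There are 2^17 = 131072 steps.
LSB = 17 V / 2^17 = 129.7 µV.

129.7 µV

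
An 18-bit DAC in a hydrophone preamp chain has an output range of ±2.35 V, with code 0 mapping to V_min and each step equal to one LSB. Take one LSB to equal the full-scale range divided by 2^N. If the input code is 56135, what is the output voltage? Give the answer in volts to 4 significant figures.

Full-scale range = 2.35 V − (-2.35 V) = 4.7 V. LSB = 4.7 V / 2^18.
Output = V_min + (56135/262144) × range = -2.35 + 0.214138 × 4.7 V
      = -2.35 V + 1.00645 V = -1.34355 V.

-1.344 V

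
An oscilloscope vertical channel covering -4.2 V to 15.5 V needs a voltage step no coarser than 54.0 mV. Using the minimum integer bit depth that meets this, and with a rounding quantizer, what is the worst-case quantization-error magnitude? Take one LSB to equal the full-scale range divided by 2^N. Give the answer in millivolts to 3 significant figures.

Full-scale range = 15.5 V − (-4.2 V) = 19.7 V.
19.7 V / 54.0 mV = 364.8. Since 2^8 = 256 and 2^9 = 512, N = 9.
Step size = 19.7/512 V = 38.477 mV.
|e|_max = LSB/2 = 19.2 mV.

19.2 mV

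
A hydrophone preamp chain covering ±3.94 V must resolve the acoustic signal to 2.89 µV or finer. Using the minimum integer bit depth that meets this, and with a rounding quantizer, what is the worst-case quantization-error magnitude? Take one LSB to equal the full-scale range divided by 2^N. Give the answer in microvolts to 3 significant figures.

0.939 µV

The full-scale span is 3.94 − (-3.94) = 7.88 V.
7.88 V / 2.89 µV = 2.727e6. Since 2^21 = 2097152 and 2^22 = 4194304, N = 22.
LSB = 7.88 V ÷ 2^22 = 7.88/4194304 V = 1.8787 µV.
|e|_max = LSB/2 = 0.939 µV.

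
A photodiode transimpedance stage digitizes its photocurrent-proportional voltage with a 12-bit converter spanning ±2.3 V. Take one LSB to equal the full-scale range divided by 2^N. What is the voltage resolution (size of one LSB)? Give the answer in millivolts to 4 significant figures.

Span: 2.3 V − (-2.3 V) = 4.6 V.
2^12 = 4096 levels.
LSB = 4.6 V ÷ 2^12 = 4.6/4096 V = 1.123 mV.

1.123 mV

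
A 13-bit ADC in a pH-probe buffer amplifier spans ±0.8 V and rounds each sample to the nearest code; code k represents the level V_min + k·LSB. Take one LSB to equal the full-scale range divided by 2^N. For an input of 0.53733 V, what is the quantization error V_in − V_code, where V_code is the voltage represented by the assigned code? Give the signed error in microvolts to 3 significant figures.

+25.3 µV

The full-scale span is 0.8 − (-0.8) = 1.6 V. LSB = 1.6 V / 2^13 ≈ 195.3 µV.
(0.53733 − (-0.8)) / LSB = 1.33733 × 8192/1.6 = 6847.1296. Nearest integer: k = 6847.
Reconstructed level: -0.8 + 6847 × 1.6/8192 V = 0.5373046875 V.
Error = V_in − V_code = 0.53733 − (0.5373046875) = +25.3 µV.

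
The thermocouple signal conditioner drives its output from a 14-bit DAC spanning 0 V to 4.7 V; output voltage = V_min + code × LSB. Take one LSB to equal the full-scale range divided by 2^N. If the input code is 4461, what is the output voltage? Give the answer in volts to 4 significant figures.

1.280 V

Full-scale range = 4.7 V. LSB = 4.7 V / 2^14.
V_out = 0 + 4461 × (4.7/16384) V
      = 0 V + 1.27971 V = 1.27971 V.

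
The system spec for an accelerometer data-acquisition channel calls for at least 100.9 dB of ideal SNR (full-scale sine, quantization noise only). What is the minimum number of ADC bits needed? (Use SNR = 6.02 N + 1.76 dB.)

17 bits

Solving 6.02 N ≥ 100.9 − 1.76: N ≥ 16.468. Round up → N = 17.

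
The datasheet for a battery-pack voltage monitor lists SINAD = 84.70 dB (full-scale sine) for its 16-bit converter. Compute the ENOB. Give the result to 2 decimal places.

ENOB = (SINAD − 1.76) / 6.02 = (84.70 − 1.76) / 6.02 = 82.94 / 6.02 = 13.7774.

13.78 bits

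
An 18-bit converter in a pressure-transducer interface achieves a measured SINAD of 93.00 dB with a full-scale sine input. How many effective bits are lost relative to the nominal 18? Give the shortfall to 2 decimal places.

2.84 bits

ENOB = (SINAD − 1.76)/6.02 = (93.00 − 1.76)/6.02 = 15.1561 bits.
Lost resolution: 18 − 15.1561 = 2.8439 bits.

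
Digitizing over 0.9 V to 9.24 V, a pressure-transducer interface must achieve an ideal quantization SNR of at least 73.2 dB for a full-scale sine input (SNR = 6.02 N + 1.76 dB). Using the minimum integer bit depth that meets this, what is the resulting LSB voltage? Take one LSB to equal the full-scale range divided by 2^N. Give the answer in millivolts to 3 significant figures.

2.04 mV

Range = 9.24 − (0.9) = 8.34 V.
Required N = ⌈(73.2 − 1.76)/6.02⌉ = ⌈11.867⌉ = 12.
LSB = 8.34 V ÷ 2^12 = 8.34/4096 V = 2.04 mV.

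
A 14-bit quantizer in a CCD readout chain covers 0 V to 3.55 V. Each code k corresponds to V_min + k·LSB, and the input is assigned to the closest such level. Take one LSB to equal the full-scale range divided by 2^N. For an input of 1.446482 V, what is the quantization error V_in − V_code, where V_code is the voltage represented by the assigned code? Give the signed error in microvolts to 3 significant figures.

−39.0 µV

Range is 3.55 V. LSB = 3.55 V / 2^14 ≈ 216.7 µV.
(V_in − V_min)/LSB = (1.446482 − (0)) × 16384/3.55 = 6675.8200 → nearest code k = 6676.
V_code = 0 + (6676/16384) × 3.55 = 1.4465209961 V.
e = 1.446482 − (1.4465209961) = −39.0 µV.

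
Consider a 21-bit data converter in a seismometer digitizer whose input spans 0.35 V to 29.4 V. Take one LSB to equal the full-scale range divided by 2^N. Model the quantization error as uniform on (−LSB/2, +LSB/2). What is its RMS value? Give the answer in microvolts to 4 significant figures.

Span: 29.4 V − (0.35 V) = 29.05 V.
Step size = 29.05/2097152 V = 13.8521 µV.
RMS of a uniform error over width LSB is LSB/√12 = 3.999 µV.

3.999 µV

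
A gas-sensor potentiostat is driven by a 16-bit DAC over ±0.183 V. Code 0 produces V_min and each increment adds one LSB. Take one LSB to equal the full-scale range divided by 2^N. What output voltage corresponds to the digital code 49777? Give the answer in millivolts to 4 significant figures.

Full-scale range = 0.183 V − (-0.183 V) = 0.366 V. LSB = 0.366 V / 2^16.
Output = V_min + (49777/65536) × range = -0.183 + 0.759537 × 0.366 V
      = -0.183 V + 0.277990 V = 0.0949904 V.

94.99 mV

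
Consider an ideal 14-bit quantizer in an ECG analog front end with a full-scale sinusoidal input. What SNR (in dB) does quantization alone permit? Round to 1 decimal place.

6.02(14) + 1.76 = 84.28 + 1.76 = 86.04 dB.

86.0 dB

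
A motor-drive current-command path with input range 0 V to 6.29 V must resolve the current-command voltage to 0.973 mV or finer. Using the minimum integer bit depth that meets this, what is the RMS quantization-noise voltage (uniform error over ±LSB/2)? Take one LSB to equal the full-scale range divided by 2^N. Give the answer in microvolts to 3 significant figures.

222 µV

Span = 6.29 V.
Levels needed ≥ 6.29/0.973 mV = 6465. 2^13 = 8192 suffices, so N_min = 13.
LSB = 6.29 V / 2^13 = 0.76782 mV.
V_rms = LSB/√12 = 222 µV.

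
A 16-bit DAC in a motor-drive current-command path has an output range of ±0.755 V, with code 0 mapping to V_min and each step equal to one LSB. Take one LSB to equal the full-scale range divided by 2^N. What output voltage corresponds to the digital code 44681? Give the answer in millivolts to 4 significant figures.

274.5 mV

Full-scale range = 0.755 V − (-0.755 V) = 1.51 V. LSB = 1.51 V / 2^16.
Output = V_min + (44681/65536) × range = -0.755 + 0.681778 × 1.51 V
      = -0.755 + 1.02948 = 0.274485 V.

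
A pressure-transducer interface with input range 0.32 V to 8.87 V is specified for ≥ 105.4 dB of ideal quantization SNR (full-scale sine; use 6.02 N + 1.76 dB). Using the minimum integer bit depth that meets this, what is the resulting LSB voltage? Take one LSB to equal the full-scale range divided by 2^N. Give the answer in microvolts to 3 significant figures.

32.6 µV

Range = 8.87 − (0.32) = 8.55 V.
Solving 6.02 N ≥ 105.4 − 1.76: N ≥ 17.216. Round up → N = 18.
LSB = 8.55 V / 2^18 = 32.6 µV.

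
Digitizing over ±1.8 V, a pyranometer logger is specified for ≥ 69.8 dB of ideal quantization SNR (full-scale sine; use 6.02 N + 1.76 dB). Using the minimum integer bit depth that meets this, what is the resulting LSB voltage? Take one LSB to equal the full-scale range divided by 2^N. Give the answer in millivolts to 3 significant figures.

0.879 mV

The full-scale span is 1.8 − (-1.8) = 3.6 V.
Required N = ⌈(69.8 − 1.76)/6.02⌉ = ⌈11.302⌉ = 12.
LSB = 3.6 V / 2^12 = 0.879 mV.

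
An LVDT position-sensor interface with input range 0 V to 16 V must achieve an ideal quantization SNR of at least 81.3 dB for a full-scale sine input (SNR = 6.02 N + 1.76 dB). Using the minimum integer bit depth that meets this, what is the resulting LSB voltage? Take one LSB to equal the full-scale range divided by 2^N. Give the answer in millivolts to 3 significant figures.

Full-scale range = 16 V.
N ≥ (81.3 − 1.76)/6.02 = 13.213 → N_min = 14.
LSB = 16 V ÷ 2^14 = 16/16384 V = 0.977 mV.

0.977 mV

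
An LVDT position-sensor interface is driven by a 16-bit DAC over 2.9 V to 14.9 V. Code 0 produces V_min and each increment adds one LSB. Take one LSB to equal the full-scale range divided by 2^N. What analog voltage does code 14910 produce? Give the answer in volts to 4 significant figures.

Full-scale range = 14.9 V − (2.9 V) = 12 V. LSB = 12 V / 2^16.
Output = V_min + (14910/65536) × range = 2.9 + 0.227509 × 12 V
      = 2.9 + 2.73010 = 5.63010 V.

5.630 V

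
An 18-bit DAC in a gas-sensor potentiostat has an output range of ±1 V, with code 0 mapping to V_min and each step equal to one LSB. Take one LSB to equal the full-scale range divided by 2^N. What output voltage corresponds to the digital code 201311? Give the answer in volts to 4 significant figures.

0.5359 V

Full-scale range = 1 V − (-1 V) = 2 V. LSB = 2 V / 2^18.
V_out = -1 + 201311 × (2/262144) V
      = -1 V + 1.53588 V = 0.535881 V.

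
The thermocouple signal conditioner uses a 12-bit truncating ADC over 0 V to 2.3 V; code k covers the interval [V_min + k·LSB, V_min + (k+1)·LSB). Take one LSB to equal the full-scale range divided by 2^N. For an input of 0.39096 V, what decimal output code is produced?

V_FS = 2.3 V. LSB = 2.3 V / 2^12 ≈ 0.5615 mV.
V_in − V_min = 0.39096 − (0) = 0.39096 V.
Divide by LSB: 0.39096 × 4096/2.3 = 696.2488.
Truncating gives code 696.

696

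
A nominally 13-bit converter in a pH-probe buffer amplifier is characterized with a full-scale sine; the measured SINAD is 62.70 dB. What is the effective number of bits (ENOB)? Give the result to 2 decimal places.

Inverting SNR = 6.02 N + 1.76: N_eff = (62.70 − 1.76)/6.02 = 10.1229.

10.12 bits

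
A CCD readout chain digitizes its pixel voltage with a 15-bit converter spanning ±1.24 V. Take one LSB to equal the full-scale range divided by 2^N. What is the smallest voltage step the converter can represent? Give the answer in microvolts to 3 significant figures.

Span: 1.24 V − (-1.24 V) = 2.48 V.
There are 2^15 = 32768 steps.
LSB = 2.48 V ÷ 2^15 = 2.48/32768 V = 75.7 µV.

75.7 µV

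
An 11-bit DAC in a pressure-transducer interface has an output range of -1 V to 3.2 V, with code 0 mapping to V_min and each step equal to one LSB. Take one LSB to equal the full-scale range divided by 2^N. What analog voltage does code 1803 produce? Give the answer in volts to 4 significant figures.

Span: 3.2 V − (-1 V) = 4.2 V. LSB = 4.2 V / 2^11.
V_out = -1 + 1803 × (4.2/2048) V
      = -1 V + 3.69756 V = 2.69756 V.

2.698 V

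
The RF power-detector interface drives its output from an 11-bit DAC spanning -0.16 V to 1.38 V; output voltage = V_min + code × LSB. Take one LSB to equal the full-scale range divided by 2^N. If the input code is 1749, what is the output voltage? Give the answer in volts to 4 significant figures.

1.155 V

The full-scale span is 1.38 − (-0.16) = 1.54 V. LSB = 1.54 V / 2^11.
Output = V_min + (1749/2048) × range = -0.16 + 0.854004 × 1.54 V
      = -0.16 V + 1.31517 V = 1.15517 V.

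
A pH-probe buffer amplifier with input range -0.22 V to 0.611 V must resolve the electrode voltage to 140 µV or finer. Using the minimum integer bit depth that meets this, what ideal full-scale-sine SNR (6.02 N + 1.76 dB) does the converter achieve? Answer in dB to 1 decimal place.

Span: 0.611 V − (-0.22 V) = 0.831 V.
Required number of levels: 0.831/140 µV = 5935.7; smallest N with 2^N ≥ that is 13.
Ideal SNR at N = 13: 6.02·13 + 1.76 = 80.0 dB.

80.0 dB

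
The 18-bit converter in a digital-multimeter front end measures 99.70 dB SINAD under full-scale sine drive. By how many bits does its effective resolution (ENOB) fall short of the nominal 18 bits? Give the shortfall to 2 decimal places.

ENOB = (SINAD − 1.76)/6.02 = (99.70 − 1.76)/6.02 = 16.2691 bits.
Lost resolution: 18 − 16.2691 = 1.7309 bits.

1.73 bits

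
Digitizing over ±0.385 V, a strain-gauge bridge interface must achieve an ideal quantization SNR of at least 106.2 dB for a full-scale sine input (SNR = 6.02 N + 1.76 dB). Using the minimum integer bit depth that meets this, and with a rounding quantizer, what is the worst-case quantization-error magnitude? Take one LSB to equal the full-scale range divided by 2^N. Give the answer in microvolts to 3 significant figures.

Range = 0.385 − (-0.385) = 0.77 V.
N ≥ (106.2 − 1.76)/6.02 = 17.349 → N_min = 18.
One LSB is 0.77 V / 262144 = 2.9373 µV.
|e|_max = LSB/2 = 1.47 µV.

1.47 µV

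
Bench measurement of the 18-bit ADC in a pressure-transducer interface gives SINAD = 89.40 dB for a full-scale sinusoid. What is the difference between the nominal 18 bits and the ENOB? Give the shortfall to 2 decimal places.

N_eff = (89.40 − 1.76)/6.02 = 14.5581 bits.
18 − 14.5581 = 3.44 bits below nominal.

3.44 bits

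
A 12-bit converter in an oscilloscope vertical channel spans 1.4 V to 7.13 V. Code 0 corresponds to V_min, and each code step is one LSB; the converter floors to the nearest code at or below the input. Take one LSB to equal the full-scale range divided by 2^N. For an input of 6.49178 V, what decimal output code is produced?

3639

Span: 7.13 V − (1.4 V) = 5.73 V. LSB = 5.73 V / 2^12 ≈ 1.399 mV.
code = ⌊(V_in − V_min)/LSB⌋ = ⌊(V_in − V_min) × 2^12 / range⌋
     = ⌊(6.49178 − (1.4)) × 4096 / 5.73⌋ = ⌊5.09178 × 4096/5.73⌋
     = ⌊3639.779⌋ = 3639.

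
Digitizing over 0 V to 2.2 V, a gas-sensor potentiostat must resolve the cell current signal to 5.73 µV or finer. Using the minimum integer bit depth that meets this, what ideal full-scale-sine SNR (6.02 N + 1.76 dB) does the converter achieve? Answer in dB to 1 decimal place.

Range is 2.2 V.
Need 2^N ≥ 2.2 V / 5.73 µV = 383900 → N_min = 19.
6.02(19) + 1.76 = 116.14 dB.

116.1 dB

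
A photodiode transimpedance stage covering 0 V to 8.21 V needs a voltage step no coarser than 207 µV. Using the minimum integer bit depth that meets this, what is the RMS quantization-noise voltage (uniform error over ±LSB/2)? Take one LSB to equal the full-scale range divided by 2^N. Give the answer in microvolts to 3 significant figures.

36.2 µV

Full-scale range = 8.21 V.
Required number of levels: 8.21/207 µV = 39662; smallest N with 2^N ≥ that is 16.
LSB = 8.21 V ÷ 2^16 = 8.21/65536 V = 125.27 µV.
RMS noise = LSB/√12 = 36.2 µV.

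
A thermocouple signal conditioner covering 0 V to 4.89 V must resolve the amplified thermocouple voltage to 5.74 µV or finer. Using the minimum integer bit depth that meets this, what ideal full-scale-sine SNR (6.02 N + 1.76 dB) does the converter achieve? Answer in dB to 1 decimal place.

V_FS = 4.89 V.
Need 2^N ≥ 4.89 V / 5.74 µV = 851900 → N_min = 20.
SNR = 6.02 × 20 + 1.76 = 122.16 dB.

122.2 dB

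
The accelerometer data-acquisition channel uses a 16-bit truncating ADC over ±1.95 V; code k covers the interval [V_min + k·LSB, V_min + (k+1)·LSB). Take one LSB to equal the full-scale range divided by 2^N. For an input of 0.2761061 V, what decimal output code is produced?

37407

Span: 1.95 V − (-1.95 V) = 3.9 V. LSB = 3.9 V / 2^16 ≈ 59.51 µV.
(V_in − V_min) × 2^16/range = (0.2761061 − (-1.95)) × 65536/3.9 = 37407.715.
Floor → code = 37407.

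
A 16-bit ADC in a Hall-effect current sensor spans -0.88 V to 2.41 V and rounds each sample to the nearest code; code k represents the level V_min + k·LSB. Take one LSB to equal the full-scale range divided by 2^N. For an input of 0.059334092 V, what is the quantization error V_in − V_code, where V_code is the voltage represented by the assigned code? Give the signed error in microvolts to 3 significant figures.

Span: 2.41 V − (-0.88 V) = 3.29 V. LSB = 3.29 V / 2^16 ≈ 50.20 µV.
Position in LSBs: (0.059334092 − (-0.88)) × 65536/3.29 = 18711.3067; rounding gives k = 18711.
V_code = V_min + k × range/2^16 = -0.88 + 18711 × 3.29/65536 = 0.059318695068 V.
Error = V_in − V_code = 0.059334092 − (0.059318695068) = +15.4 µV.

+15.4 µV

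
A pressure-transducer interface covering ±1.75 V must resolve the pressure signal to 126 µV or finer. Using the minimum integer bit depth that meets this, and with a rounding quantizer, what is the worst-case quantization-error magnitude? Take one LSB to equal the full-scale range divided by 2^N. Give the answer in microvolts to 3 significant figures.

Span: 1.75 V − (-1.75 V) = 3.5 V.
Need 2^N ≥ 3.5 V / 126 µV = 27780 → N_min = 15.
Step size = 3.5/32768 V = 106.81 µV.
|e|_max = LSB/2 = 53.4 µV.

53.4 µV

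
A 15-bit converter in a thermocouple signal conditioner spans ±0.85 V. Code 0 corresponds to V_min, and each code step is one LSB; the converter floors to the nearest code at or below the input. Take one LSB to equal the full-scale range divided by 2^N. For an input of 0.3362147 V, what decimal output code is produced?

22864

Range = 0.85 − (-0.85) = 1.7 V. LSB = 1.7 V / 2^15 ≈ 51.88 µV.
code = ⌊(V_in − V_min)/LSB⌋ = ⌊(V_in − V_min) × 2^15 / range⌋
     = ⌊(0.3362147 − (-0.85)) × 32768 / 1.7⌋ = ⌊1.1862147 × 32768/1.7⌋
     = ⌊22864.637⌋ = 22864.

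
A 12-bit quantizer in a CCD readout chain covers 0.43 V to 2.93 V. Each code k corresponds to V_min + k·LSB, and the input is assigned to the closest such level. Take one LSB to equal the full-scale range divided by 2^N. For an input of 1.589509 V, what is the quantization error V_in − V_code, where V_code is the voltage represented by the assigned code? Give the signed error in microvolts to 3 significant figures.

−159 µV

Range = 2.93 − (0.43) = 2.5 V. LSB = 2.5 V / 2^12 ≈ 0.6104 mV.
(V_in − V_min)/LSB = (1.589509 − (0.43)) × 4096/2.5 = 1899.7395 → nearest code k = 1900.
V_code = 0.43 + (1900/4096) × 2.5 = 1.589667969 V.
e = 1.589509 − (1.589667969) = −159 µV.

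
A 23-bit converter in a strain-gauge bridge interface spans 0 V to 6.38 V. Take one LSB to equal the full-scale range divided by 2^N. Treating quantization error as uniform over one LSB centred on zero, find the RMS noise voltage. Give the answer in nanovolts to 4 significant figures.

219.6 nV

Range is 6.38 V.
LSB = 6.38 V / 2^23 = 0.760555 µV.
For a uniform distribution on [−LSB/2, +LSB/2], V_rms = LSB/√12 = 0.760555 µV/3.4641 = 219.6 nV.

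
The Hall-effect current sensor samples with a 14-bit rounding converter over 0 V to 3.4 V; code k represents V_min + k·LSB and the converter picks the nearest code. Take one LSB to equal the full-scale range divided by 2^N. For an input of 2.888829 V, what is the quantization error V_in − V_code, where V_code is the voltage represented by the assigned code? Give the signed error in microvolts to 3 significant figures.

−50.4 µV

Range is 3.4 V. LSB = 3.4 V / 2^14 ≈ 207.5 µV.
(V_in − V_min)/LSB = (2.888829 − (0)) × 16384/3.4 = 13920.7572 → nearest code k = 13921.
Reconstructed level: 0 + 13921 × 3.4/16384 V = 2.8888793945 V.
e = 2.888829 − (2.8888793945) = −50.4 µV.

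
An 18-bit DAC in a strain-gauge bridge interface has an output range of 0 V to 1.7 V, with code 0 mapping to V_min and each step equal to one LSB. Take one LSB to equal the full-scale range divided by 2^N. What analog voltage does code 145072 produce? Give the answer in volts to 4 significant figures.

0.9408 V

Span = 1.7 V. LSB = 1.7 V / 2^18.
Output = V_min + (145072/262144) × range = 0 + 0.553406 × 1.7 V
      = 0 V + 0.940790 V = 0.940790 V.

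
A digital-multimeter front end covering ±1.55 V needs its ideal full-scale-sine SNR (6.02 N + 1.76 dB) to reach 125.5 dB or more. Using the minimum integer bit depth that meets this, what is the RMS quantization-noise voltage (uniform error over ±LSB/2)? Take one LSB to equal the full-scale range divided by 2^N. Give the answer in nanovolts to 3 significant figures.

427 nV

Span: 1.55 V − (-1.55 V) = 3.1 V.
6.02 N + 1.76 ≥ 125.5 gives N ≥ 20.555, so the minimum integer is 21.
LSB = 3.1 V / 2^21 = 1.4782 µV.
V_rms = LSB/√12 = 427 nV.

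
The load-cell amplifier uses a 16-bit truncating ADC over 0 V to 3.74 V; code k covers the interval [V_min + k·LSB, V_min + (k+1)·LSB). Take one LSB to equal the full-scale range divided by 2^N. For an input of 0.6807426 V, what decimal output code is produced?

11928

Span = 3.74 V. LSB = 3.74 V / 2^16 ≈ 57.07 µV.
(V_in − V_min) × 2^16/range = (0.6807426 − (0)) × 65536/3.74 = 11928.649.
Floor → code = 11928.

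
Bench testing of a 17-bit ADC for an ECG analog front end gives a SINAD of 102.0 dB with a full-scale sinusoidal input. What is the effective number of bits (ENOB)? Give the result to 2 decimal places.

16.65 bits

ENOB = (102.0 − 1.76)/6.02 = 16.6512 bits.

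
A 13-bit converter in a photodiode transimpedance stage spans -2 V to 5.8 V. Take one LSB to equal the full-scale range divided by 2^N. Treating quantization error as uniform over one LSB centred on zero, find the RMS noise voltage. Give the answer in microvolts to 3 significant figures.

The full-scale span is 5.8 − (-2) = 7.8 V.
Step size = 7.8/8192 V = 0.95215 mV.
RMS of a uniform error over width LSB is LSB/√12 = 275 µV.

275 µV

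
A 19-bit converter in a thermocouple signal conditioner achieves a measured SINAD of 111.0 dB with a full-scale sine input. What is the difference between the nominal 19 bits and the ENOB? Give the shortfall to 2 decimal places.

N_eff = (111.0 − 1.76)/6.02 = 18.1462 bits.
Shortfall = 19 − 18.1462 = 0.8538 bits.

0.85 bits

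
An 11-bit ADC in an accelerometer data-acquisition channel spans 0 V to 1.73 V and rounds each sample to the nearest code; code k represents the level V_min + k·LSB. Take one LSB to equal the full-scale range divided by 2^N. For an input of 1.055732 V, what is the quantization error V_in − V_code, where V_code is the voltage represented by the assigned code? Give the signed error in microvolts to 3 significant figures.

Range is 1.73 V. LSB = 1.73 V / 2^11 ≈ 0.8447 mV.
(V_in − V_min)/LSB = (1.055732 − (0)) × 2048/1.73 = 1249.7914 → nearest code k = 1250.
V_code = 0 + (1250/2048) × 1.73 = 1.055908203 V.
Error = V_in − V_code = 1.055732 − (1.055908203) = −176 µV.

−176 µV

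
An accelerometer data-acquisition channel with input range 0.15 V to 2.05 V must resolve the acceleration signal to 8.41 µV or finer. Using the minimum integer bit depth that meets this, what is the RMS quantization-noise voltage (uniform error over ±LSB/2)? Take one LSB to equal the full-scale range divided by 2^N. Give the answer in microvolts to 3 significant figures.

2.09 µV

The full-scale span is 2.05 − (0.15) = 1.9 V.
Levels needed ≥ 1.9/8.41 µV = 225900. 2^18 = 262144 suffices, so N_min = 18.
LSB = 1.9 V ÷ 2^18 = 1.9/262144 V = 7.2479 µV.
V_rms = LSB/√12 = 2.09 µV.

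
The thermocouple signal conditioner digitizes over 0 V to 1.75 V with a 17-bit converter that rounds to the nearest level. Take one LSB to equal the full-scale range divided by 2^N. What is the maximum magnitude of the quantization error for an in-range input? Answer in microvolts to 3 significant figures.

6.68 µV

Full-scale range = 1.75 V.
Step size = 1.75/131072 V = 13.351 µV.
|e|_max = LSB/2 = 6.68 µV.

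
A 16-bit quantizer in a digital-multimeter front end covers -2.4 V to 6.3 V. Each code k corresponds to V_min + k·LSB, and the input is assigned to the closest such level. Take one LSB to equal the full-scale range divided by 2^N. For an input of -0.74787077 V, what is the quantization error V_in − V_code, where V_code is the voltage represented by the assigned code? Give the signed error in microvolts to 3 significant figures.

The full-scale span is 6.3 − (-2.4) = 8.7 V. LSB = 8.7 V / 2^16 ≈ 132.8 µV.
(-0.74787077 − (-2.4)) / LSB = 1.65212923 × 65536/8.7 = 12445.2806. Nearest integer: k = 12445.
Reconstructed level: -2.4 + 12445 × 8.7/65536 V = -0.74790802002 V.
e = -0.74787077 − (-0.74790802002) = +37.3 µV.

+37.3 µV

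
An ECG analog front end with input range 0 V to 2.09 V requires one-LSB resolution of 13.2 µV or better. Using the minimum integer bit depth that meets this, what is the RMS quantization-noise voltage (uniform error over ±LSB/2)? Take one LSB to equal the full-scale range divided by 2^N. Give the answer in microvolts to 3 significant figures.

Full-scale range = 2.09 V.
Levels needed ≥ 2.09/13.2 µV = 158300. 2^18 = 262144 suffices, so N_min = 18.
Step size = 2.09/262144 V = 7.9727 µV.
σ_q = LSB/√12 = 7.9727 µV/3.4641 = 2.30 µV.

2.30 µV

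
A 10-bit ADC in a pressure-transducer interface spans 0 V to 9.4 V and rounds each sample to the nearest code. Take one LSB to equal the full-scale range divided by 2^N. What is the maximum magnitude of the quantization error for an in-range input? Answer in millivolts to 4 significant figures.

Span = 9.4 V.
One LSB is 9.4 V / 1024 = 9.17969 mV.
|e|_max = LSB/2 = 4.590 mV.

4.590 mV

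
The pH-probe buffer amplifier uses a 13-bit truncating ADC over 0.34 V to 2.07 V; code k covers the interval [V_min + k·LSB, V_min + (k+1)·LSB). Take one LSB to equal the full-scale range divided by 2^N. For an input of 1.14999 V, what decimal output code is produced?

The full-scale span is 2.07 − (0.34) = 1.73 V. LSB = 1.73 V / 2^13 ≈ 211.2 µV.
V_in − V_min = 1.14999 − (0.34) = 0.80999 V.
Divide by LSB: 0.80999 × 8192/1.73 = 3835.5133.
Truncating gives code 3835.

3835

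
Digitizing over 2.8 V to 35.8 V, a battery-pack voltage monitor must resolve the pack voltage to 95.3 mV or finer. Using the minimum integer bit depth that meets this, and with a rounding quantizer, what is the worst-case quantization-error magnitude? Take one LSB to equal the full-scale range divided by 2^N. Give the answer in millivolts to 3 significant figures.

32.2 mV

Range = 35.8 − (2.8) = 33 V.
Need 2^N ≥ 33 V / 95.3 mV = 346.3 → N_min = 9.
LSB = 33 V / 2^9 = 64.453 mV.
Max error for round-to-nearest is LSB/2 = 32.2 mV.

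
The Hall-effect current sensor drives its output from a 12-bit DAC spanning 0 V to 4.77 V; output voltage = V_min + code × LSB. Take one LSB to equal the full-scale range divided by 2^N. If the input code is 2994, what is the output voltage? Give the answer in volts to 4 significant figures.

3.487 V

Full-scale range = 4.77 V. LSB = 4.77 V / 2^12.
V_out = 0 + 2994 × (4.77/4096) V
      = 0 V + 3.48667 V = 3.48667 V.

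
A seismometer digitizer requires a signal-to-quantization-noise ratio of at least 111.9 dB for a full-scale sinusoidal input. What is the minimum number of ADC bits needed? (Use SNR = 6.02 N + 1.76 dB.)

6.02 N + 1.76 ≥ 111.9 gives N ≥ 18.296, so the minimum integer is 19.

19 bits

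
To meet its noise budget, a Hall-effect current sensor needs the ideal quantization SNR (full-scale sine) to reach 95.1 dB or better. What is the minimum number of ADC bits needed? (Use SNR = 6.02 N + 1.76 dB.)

Required N = ⌈(95.1 − 1.76)/6.02⌉ = ⌈15.505⌉ = 16.

16 bits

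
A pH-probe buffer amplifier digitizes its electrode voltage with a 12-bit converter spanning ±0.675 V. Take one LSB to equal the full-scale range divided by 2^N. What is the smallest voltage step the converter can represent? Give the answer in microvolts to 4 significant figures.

Range = 0.675 − (-0.675) = 1.35 V.
There are 2^12 = 4096 steps.
Step size = 1.35/4096 V = 329.6 µV.

329.6 µV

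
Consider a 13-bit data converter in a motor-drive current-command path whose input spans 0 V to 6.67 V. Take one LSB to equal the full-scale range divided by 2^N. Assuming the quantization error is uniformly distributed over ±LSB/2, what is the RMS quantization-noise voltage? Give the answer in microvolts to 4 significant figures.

V_FS = 6.67 V.
LSB = 6.67 V ÷ 2^13 = 6.67/8192 V = 0.814209 mV.
σ_q = LSB/√12 = 0.814209 mV/3.4641 = 235.0 µV.

235.0 µV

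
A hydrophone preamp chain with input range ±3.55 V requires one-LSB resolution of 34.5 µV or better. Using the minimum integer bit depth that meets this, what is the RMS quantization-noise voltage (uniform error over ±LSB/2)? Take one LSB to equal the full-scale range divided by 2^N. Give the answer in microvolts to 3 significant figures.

Full-scale range = 3.55 V − (-3.55 V) = 7.1 V.
Levels needed ≥ 7.1/34.5 µV = 205800. 2^18 = 262144 suffices, so N_min = 18.
LSB = 7.1 V / 2^18 = 27.084 µV.
V_rms = LSB/√12 = 7.82 µV.

7.82 µV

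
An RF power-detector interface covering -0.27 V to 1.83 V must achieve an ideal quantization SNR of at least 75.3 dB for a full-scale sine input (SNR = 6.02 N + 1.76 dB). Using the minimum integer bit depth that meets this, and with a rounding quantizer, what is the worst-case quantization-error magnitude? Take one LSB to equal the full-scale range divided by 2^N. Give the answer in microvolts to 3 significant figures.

Full-scale range = 1.83 V − (-0.27 V) = 2.1 V.
Solving 6.02 N ≥ 75.3 − 1.76: N ≥ 12.216. Round up → N = 13.
Step size = 2.1/8192 V = 256.35 µV.
Max error for round-to-nearest is LSB/2 = 128 µV.

128 µV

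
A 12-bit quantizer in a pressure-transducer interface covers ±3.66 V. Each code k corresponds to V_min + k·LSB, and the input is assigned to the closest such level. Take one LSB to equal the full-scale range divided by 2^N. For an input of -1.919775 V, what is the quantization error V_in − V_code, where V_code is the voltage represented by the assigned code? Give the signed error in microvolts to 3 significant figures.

Span: 3.66 V − (-3.66 V) = 7.32 V. LSB = 7.32 V / 2^12 ≈ 1.787 mV.
Position in LSBs: (-1.919775 − (-3.66)) × 4096/7.32 = 973.7652; rounding gives k = 974.
V_code = V_min + k × range/2^12 = -3.66 + 974 × 7.32/4096 = -1.919355469 V.
V_in − V_code = -1.919775 − (-1.919355469) = −420 µV.

−420 µV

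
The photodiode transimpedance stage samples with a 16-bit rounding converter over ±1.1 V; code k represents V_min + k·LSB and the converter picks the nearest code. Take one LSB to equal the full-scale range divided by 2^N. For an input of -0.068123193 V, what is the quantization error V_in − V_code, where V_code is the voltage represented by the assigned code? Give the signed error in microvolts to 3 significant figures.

Span: 1.1 V − (-1.1 V) = 2.2 V. LSB = 2.2 V / 2^16 ≈ 33.57 µV.
(V_in − V_min)/LSB = (-0.068123193 − (-1.1)) × 65536/2.2 = 30738.6720 → nearest code k = 30739.
V_code = V_min + k × range/2^16 = -1.1 + 30739 × 2.2/65536 = -0.068112182617 V.
e = -0.068123193 − (-0.068112182617) = −11.0 µV.

−11.0 µV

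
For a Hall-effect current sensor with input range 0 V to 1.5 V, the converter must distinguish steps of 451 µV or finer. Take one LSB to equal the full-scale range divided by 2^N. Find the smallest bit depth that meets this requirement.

12 bits

Full-scale range = 1.5 V.
Levels needed ≥ 1.5/451 µV = 3326. 2^12 = 4096 suffices, so N_min = 12.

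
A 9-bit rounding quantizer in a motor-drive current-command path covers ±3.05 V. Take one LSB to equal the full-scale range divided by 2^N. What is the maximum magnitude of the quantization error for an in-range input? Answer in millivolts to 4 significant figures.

5.957 mV

Span: 3.05 V − (-3.05 V) = 6.1 V.
Step size = 6.1/512 V = 11.9141 mV.
A rounding quantizer has |error| ≤ LSB/2 = 5.957 mV.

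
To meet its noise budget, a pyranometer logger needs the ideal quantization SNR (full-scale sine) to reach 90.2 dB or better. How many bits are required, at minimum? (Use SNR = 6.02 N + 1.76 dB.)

Solving 6.02 N ≥ 90.2 − 1.76: N ≥ 14.691. Round up → N = 15.

15 bits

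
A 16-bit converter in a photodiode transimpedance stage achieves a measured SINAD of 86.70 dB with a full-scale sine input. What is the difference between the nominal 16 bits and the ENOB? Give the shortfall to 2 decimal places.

Effective bits = (86.70 − 1.76)/6.02 = 14.1096.
Lost resolution: 16 − 14.1096 = 1.8904 bits.

1.89 bits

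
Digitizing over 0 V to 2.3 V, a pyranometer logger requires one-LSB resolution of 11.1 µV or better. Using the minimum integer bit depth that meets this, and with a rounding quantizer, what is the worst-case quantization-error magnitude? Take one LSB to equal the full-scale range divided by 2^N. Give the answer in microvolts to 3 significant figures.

Span = 2.3 V.
2.3 V / 11.1 µV = 207200. Since 2^17 = 131072 and 2^18 = 262144, N = 18.
Step size = 2.3/262144 V = 8.7738 µV.
Half an LSB is 4.39 µV.

4.39 µV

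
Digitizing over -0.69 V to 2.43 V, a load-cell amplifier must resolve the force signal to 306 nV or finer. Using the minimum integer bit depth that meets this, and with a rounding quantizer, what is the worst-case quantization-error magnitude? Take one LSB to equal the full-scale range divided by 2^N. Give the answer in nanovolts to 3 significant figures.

Range = 2.43 − (-0.69) = 3.12 V.
Need 2^N ≥ 3.12 V / 306 nV = 1.020e7 → N_min = 24.
One LSB is 3.12 V / 16777216 = 185.97 nV.
Max error for round-to-nearest is LSB/2 = 93.0 nV.

93.0 nV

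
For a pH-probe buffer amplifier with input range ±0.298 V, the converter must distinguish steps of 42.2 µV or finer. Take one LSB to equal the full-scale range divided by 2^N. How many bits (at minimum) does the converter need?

The full-scale span is 0.298 − (-0.298) = 0.596 V.
Levels needed ≥ 0.596/42.2 µV = 14120. 2^14 = 16384 suffices, so N_min = 14.

14 bits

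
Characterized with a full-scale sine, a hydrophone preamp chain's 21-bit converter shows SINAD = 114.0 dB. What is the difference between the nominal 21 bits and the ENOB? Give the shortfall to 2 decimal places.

Effective bits = (114.0 − 1.76)/6.02 = 18.6445.
Shortfall = 21 − 18.6445 = 2.3555 bits.

2.36 bits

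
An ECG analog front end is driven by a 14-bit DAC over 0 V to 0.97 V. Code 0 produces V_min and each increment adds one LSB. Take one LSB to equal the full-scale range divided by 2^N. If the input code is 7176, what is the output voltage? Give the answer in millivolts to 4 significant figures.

V_FS = 0.97 V. LSB = 0.97 V / 2^14.
V_out = 0 + 7176 × (0.97/16384) V
      = 0 + 0.424849 = 0.424849 V.

424.8 mV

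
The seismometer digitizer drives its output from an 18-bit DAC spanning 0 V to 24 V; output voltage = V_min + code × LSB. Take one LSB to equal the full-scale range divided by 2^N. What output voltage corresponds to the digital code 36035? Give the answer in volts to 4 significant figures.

3.299 V

Range is 24 V. LSB = 24 V / 2^18.
Output = V_min + (36035/262144) × range = 0 + 0.137463 × 24 V
      = 0 + 3.29910 = 3.29910 V.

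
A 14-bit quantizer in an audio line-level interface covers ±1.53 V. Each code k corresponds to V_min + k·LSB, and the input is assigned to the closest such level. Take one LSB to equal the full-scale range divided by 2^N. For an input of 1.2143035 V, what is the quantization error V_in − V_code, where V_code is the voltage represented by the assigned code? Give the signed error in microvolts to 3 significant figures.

−59.3 µV

Range = 1.53 − (-1.53) = 3.06 V. LSB = 3.06 V / 2^14 ≈ 186.8 µV.
(1.2143035 − (-1.53)) / LSB = 2.7443035 × 16384/3.06 = 14693.6825. Nearest integer: k = 14694.
V_code = -1.53 + (14694/16384) × 3.06 = 1.2143627930 V.
V_in − V_code = 1.2143035 − (1.2143627930) = −59.3 µV.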